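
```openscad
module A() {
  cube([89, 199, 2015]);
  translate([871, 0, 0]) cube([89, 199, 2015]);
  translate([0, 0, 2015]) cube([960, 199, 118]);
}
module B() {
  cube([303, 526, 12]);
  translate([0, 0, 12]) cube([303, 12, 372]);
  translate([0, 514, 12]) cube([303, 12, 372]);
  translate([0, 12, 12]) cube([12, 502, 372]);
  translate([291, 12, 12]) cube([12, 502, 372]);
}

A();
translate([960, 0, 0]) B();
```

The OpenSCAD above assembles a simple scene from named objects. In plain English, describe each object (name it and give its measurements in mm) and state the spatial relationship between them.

A is a rectangular door frame: two vertical jambs of 89×199 mm section, 2015 mm tall, with a clear opening 782 mm wide between their inner faces. A header 118 mm tall and 199 mm deep lies on top of the jambs and spans the full outside width.

B is an open-topped rectangular box: outside dimensions 303×526×384 mm, with a uniform wall and base thickness of 12 mm. The base is a full 303×526 slab on the floor; four walls sit on top of the base. The front and back walls (the −y and +y sides) span the full width; the two side walls fit between them.

The open box is against the door frame's +x side, with their −y faces flush.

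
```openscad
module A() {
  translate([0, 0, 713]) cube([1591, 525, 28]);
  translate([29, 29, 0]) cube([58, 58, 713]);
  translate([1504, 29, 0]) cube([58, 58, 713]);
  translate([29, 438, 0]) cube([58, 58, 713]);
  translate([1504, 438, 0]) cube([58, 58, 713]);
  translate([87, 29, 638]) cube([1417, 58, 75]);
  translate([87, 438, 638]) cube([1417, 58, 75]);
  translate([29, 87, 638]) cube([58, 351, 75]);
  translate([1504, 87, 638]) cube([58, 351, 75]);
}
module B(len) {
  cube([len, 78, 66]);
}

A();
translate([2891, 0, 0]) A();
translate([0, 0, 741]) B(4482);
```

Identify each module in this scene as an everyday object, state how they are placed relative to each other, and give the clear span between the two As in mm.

Second table starts at x = 2891; first ends at x = 1591; clear span = 2891 − 1591 = 1300 mm.

A is a table. B is a beam. A beam spans the tops of two tables. The clear span between the two tables is 1300 mm.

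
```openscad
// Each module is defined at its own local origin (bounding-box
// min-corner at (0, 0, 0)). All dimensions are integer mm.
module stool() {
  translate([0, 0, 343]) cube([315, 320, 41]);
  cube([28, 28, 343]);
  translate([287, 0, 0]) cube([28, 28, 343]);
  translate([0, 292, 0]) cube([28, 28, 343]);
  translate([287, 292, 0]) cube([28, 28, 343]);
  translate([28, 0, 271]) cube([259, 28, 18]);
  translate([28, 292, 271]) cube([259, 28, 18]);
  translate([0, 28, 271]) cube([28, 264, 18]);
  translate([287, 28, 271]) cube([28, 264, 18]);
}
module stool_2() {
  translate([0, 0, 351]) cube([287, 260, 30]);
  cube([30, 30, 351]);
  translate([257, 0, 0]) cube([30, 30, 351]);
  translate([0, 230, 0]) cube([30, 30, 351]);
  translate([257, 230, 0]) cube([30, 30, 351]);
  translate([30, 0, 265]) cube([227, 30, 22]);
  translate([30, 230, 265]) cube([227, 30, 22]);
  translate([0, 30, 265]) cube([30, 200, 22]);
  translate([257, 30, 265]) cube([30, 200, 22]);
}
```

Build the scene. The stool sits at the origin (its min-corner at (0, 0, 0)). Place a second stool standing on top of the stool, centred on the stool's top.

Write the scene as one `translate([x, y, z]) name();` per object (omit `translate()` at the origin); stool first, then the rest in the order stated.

stool();
translate([14, 30, 384]) stool_2();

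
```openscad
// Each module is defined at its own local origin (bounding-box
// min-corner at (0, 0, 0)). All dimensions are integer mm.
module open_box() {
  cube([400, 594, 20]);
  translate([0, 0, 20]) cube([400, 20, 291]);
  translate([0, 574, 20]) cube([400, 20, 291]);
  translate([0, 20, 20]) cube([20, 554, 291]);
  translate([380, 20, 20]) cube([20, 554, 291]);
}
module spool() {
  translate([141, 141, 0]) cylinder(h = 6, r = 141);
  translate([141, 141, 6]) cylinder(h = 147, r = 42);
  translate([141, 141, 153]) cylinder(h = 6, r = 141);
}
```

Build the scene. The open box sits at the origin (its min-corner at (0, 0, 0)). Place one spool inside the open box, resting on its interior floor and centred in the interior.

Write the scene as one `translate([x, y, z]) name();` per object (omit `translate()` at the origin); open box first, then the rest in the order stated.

open_box();
translate([59, 156, 20]) spool();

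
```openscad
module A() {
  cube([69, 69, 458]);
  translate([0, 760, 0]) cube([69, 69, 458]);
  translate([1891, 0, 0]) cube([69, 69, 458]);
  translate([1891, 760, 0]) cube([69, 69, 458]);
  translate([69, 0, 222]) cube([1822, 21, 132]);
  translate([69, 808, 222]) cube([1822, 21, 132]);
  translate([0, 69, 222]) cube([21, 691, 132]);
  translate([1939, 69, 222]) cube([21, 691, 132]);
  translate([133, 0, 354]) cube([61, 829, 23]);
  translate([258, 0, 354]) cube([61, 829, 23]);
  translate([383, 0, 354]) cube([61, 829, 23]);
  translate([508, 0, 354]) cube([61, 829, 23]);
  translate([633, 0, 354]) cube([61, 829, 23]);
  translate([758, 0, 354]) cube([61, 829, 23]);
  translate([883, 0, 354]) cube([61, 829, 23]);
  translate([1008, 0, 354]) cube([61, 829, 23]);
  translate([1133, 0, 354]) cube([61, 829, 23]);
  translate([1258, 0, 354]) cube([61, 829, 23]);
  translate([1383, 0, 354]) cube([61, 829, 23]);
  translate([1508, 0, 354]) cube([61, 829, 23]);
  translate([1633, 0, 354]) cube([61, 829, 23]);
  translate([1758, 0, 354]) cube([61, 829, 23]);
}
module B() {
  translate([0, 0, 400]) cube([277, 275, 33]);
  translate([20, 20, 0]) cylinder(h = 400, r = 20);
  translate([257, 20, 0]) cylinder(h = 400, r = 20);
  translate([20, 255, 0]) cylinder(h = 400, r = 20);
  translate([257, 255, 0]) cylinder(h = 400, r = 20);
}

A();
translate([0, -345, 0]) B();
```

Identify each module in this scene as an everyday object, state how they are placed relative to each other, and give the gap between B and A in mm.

The stool's nearest face is 70 mm from the bed frame's −y face.

A is a bed frame. B is a stool. The stool is on the floor beside the bed frame on its −y side. The gap between the stool and the bed frame is 70 mm.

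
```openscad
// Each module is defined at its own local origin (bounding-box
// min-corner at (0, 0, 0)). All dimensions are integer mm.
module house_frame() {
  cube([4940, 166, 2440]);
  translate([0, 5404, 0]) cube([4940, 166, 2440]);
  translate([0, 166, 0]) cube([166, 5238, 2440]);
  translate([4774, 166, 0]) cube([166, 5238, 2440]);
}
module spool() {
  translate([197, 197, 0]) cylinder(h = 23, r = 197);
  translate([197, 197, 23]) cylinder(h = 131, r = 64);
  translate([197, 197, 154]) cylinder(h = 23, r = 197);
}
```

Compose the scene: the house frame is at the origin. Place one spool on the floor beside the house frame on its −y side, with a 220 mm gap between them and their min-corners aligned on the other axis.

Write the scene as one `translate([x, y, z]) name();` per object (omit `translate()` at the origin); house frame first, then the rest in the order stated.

house_frame();
translate([0, -614, 0]) spool();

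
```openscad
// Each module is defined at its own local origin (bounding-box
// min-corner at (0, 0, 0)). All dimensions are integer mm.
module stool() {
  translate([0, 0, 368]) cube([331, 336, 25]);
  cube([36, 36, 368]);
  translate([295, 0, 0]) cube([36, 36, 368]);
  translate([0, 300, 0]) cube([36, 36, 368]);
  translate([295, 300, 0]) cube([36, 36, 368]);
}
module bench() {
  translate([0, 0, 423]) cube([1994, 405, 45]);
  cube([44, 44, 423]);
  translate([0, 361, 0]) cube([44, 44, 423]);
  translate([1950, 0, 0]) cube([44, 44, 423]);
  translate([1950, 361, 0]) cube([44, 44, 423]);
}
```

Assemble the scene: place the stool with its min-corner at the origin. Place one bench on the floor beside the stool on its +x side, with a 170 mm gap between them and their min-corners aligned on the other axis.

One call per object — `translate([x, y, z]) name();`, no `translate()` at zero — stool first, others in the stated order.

stool();
translate([501, 0, 0]) bench();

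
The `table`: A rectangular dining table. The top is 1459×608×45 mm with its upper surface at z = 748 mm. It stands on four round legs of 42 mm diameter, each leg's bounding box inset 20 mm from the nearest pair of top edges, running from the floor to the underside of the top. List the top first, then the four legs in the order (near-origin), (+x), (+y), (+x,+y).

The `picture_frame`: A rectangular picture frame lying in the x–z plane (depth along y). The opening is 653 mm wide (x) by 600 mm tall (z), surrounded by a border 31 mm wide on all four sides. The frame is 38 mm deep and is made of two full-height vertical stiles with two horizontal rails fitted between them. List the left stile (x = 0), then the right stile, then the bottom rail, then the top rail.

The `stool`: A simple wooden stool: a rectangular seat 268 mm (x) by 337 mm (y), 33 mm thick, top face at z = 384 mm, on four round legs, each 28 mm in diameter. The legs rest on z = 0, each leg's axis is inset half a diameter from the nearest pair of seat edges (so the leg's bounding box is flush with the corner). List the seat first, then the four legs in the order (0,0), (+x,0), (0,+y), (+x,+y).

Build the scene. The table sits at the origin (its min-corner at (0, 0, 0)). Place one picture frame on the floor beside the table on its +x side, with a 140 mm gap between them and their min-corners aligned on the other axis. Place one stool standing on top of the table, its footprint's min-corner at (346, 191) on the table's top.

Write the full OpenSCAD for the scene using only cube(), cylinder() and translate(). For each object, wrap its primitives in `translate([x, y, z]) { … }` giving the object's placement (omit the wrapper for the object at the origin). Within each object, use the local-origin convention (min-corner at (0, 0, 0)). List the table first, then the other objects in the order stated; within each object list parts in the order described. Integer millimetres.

translate([0, 0, 703]) cube([1459, 608, 45]);
translate([41, 41, 0]) cylinder(h = 703, r = 21);
translate([1418, 41, 0]) cylinder(h = 703, r = 21);
translate([41, 567, 0]) cylinder(h = 703, r = 21);
translate([1418, 567, 0]) cylinder(h = 703, r = 21);
translate([1599, 0, 0]) {
  cube([31, 38, 662]);
  translate([684, 0, 0]) cube([31, 38, 662]);
  translate([31, 0, 0]) cube([653, 38, 31]);
  translate([31, 0, 631]) cube([653, 38, 31]);
}
translate([346, 191, 748]) {
  translate([0, 0, 351]) cube([268, 337, 33]);
  translate([14, 14, 0]) cylinder(h = 351, r = 14);
  translate([254, 14, 0]) cylinder(h = 351, r = 14);
  translate([14, 323, 0]) cylinder(h = 351, r = 14);
  translate([254, 323, 0]) cylinder(h = 351, r = 14);
}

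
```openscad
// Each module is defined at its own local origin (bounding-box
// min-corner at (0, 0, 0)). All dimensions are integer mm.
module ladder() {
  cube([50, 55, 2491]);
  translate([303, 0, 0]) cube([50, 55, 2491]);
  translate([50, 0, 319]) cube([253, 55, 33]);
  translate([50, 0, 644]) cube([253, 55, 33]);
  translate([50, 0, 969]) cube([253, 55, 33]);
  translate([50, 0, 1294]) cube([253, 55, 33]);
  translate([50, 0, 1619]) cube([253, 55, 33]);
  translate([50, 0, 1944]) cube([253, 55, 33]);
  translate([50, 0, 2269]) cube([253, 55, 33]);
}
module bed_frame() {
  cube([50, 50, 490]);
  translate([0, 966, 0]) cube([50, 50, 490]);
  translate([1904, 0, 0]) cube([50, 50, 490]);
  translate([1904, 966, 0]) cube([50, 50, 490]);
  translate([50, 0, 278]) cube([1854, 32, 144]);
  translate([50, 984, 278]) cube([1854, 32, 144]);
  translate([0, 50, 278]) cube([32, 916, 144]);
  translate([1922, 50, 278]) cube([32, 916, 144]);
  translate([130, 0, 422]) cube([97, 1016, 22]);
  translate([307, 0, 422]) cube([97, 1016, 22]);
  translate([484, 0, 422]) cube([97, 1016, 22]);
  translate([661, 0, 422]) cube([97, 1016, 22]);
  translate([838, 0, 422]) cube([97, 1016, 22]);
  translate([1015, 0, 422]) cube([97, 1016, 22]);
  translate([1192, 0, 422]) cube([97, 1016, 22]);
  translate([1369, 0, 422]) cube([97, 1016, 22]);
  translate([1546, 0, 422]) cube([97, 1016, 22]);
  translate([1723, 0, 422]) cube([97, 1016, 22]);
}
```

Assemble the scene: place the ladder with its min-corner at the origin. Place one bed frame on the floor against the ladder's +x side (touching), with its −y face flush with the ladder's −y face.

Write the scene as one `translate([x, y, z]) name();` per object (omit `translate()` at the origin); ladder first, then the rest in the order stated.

ladder();
translate([353, 0, 0]) bed_frame();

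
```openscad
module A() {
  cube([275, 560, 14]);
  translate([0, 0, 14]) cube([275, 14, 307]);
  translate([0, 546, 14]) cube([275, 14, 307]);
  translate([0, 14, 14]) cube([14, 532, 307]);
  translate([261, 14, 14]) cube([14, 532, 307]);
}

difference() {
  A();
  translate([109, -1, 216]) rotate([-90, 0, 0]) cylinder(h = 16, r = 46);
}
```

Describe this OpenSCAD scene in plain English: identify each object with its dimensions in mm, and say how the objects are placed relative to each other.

A is an open-topped rectangular box: outside dimensions 275×560×321 mm, with a uniform wall and base thickness of 14 mm. The base is a full 275×560 slab on the floor; four walls sit on top of the base. The front and back walls (the −y and +y sides) span the full width; the two side walls fit between them.

The open box has a circular hole of radius 46 mm through its front wall, centred at (x = 109, z = 216).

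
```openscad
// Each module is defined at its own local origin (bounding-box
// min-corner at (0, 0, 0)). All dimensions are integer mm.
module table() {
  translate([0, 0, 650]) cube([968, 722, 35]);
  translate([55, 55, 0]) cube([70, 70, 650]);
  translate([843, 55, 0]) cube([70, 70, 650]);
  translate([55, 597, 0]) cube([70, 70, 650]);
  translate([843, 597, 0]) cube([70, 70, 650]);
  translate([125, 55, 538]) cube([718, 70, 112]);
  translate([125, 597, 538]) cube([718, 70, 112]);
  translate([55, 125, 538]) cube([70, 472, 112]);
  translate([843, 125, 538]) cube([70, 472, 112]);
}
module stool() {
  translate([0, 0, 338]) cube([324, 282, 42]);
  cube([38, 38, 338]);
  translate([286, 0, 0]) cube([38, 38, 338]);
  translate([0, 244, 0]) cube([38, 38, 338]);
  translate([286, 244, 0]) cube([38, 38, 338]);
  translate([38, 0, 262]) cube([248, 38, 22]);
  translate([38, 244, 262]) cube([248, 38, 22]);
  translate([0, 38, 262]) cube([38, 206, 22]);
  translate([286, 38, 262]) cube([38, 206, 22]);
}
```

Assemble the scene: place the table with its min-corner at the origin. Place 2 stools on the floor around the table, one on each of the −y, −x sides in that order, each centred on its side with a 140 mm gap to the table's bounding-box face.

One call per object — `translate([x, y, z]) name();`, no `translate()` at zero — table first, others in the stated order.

table();
translate([322, -422, 0]) stool();
translate([-464, 220, 0]) stool();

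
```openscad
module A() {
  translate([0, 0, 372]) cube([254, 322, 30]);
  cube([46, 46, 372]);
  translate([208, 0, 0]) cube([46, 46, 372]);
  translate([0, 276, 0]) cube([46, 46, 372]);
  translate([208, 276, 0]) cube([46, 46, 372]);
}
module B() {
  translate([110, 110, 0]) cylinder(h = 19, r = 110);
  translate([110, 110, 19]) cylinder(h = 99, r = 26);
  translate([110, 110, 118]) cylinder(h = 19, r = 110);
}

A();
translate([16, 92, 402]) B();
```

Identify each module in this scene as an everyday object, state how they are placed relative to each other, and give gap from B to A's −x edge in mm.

The spool's min-x is at 16; the stool's min-x is 0; gap = 16 mm.

A is a stool. B is a spool. The spool is on top of the stool. The gap from the spool to the stool's −x edge is 16 mm.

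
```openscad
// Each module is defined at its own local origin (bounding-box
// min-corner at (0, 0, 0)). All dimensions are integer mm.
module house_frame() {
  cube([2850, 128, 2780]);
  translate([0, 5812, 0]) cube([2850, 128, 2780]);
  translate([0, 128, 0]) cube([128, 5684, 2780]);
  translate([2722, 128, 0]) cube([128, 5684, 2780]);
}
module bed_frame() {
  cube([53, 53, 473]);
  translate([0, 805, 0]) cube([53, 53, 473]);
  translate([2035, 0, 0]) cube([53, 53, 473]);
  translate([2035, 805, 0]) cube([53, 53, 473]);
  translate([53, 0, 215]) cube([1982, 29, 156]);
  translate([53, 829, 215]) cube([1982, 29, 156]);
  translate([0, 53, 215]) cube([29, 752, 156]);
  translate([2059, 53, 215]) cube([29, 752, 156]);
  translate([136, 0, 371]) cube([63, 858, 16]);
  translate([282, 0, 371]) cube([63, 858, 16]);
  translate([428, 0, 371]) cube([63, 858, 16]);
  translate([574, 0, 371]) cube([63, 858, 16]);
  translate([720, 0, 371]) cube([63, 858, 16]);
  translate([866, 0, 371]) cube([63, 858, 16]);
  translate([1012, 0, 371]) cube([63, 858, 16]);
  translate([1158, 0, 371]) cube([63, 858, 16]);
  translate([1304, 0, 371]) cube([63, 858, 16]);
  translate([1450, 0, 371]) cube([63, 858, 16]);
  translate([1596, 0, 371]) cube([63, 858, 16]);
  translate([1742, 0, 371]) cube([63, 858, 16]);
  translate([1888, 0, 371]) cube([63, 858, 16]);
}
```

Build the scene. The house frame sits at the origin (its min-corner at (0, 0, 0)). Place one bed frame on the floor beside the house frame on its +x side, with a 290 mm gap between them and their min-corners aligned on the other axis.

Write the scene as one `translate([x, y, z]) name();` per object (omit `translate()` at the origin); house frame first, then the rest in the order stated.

house_frame();
translate([3140, 0, 0]) bed_frame();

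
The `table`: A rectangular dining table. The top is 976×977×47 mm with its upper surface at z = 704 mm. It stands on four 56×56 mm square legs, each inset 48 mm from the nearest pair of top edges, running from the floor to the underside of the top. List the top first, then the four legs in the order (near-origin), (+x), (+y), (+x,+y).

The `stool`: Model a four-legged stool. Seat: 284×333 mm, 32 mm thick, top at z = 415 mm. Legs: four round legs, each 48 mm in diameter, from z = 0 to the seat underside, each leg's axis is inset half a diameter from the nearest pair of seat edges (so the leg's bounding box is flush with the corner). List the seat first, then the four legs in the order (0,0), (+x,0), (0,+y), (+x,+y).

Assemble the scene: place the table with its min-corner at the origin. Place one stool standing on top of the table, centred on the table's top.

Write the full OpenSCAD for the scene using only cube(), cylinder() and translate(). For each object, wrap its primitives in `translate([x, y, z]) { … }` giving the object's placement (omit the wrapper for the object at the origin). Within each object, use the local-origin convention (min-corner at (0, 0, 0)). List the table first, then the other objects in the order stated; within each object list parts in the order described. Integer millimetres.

translate([0, 0, 657]) cube([976, 977, 47]);
translate([48, 48, 0]) cube([56, 56, 657]);
translate([872, 48, 0]) cube([56, 56, 657]);
translate([48, 873, 0]) cube([56, 56, 657]);
translate([872, 873, 0]) cube([56, 56, 657]);
translate([346, 322, 704]) {
  translate([0, 0, 383]) cube([284, 333, 32]);
  translate([24, 24, 0]) cylinder(h = 383, r = 24);
  translate([260, 24, 0]) cylinder(h = 383, r = 24);
  translate([24, 309, 0]) cylinder(h = 383, r = 24);
  translate([260, 309, 0]) cylinder(h = 383, r = 24);
}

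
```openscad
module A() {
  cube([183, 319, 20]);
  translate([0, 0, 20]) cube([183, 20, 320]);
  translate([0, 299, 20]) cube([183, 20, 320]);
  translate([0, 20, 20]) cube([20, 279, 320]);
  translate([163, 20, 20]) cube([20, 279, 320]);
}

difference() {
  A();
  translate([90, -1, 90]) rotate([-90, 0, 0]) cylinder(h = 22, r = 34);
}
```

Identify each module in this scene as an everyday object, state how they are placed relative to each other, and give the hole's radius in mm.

A is an open box. The open box has a circular hole through its front wall. The hole's radius is 34 mm.

The subtracted cylinder has r = 34 mm.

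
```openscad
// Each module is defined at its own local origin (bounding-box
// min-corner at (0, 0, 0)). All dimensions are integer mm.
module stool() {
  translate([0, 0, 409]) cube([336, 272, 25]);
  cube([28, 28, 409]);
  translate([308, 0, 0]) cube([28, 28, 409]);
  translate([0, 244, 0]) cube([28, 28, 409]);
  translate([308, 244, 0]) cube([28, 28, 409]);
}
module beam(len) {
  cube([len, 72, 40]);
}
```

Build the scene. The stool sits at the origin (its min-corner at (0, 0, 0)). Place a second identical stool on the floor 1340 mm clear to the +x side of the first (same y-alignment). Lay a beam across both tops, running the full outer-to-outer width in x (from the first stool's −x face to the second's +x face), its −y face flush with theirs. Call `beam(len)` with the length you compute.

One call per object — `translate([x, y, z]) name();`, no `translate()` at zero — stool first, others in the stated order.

stool();
translate([1676, 0, 0]) stool();
translate([0, 0, 434]) beam(2012);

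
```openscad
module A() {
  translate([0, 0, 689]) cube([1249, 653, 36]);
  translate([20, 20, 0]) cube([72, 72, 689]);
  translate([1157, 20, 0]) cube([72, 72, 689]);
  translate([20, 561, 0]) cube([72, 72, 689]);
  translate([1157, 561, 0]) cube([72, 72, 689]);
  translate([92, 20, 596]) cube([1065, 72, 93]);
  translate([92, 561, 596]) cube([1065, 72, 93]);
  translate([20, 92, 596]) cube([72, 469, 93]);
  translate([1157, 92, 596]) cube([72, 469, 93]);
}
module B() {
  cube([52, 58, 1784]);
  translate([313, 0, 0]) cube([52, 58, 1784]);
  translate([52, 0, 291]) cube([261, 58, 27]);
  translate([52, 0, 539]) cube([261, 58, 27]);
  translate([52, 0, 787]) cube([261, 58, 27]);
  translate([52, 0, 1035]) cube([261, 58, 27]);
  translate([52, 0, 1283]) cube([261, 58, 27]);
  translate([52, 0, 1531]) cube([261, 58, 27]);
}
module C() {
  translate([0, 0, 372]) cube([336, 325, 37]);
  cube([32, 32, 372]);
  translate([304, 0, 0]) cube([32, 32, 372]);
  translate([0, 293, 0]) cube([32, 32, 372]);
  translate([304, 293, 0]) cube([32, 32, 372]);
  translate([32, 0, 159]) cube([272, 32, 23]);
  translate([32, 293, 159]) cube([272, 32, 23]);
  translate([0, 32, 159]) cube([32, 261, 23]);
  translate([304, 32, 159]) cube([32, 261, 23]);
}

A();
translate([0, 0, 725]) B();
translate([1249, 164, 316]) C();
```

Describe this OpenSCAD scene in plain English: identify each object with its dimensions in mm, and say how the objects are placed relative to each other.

A is a table: top 1249 mm (x) × 653 mm (y), 36 mm thick, upper face at z = 725 mm, on four 72×72 mm square legs, each inset 20 mm from the nearest pair of top edges, running from z = 0 to the bottom of the top. Four apron rails, 72 mm thick and 93 mm tall, run between adjacent legs with their top edges flush with the underside of the top and their outer faces flush with the legs' outer faces.

B is a wooden ladder with two side rails of 52×58 mm section and 1784 mm height, set 365 mm apart overall. Between them run 6 rectangular rungs (58 mm deep, 27 mm thick), front faces flush with the rails' −y face. The bottom of the first rung is 291 mm above the floor and each subsequent rung is 248 mm higher than the one below.

C is a simple wooden stool: a rectangular seat 336 mm (x) by 325 mm (y), 37 mm thick, top face at z = 409 mm, on four square legs, each 32×32 mm in cross-section. The legs rest on z = 0, each flush with a corner of the seat. Four stretchers, 32 mm wide and 23 mm tall, connect adjacent legs with their undersides at z = 159 mm, each running between the inner faces of the legs it joins and aligned with the legs' outer faces on the other axis.

The ladder is on top of the table. The stool is beside the table with their tops flush at z = 725.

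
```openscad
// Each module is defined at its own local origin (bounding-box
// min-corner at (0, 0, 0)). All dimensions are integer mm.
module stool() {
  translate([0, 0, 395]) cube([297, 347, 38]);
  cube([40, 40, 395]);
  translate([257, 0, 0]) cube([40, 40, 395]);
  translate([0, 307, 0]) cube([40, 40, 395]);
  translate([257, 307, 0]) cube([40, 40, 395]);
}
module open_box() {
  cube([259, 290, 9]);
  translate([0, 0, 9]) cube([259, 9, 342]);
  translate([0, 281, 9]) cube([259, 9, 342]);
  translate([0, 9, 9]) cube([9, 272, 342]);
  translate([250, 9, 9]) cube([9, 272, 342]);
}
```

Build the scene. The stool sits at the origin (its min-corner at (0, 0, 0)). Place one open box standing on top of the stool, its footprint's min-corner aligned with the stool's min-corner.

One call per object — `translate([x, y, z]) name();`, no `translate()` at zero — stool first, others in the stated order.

stool();
translate([0, 0, 433]) open_box();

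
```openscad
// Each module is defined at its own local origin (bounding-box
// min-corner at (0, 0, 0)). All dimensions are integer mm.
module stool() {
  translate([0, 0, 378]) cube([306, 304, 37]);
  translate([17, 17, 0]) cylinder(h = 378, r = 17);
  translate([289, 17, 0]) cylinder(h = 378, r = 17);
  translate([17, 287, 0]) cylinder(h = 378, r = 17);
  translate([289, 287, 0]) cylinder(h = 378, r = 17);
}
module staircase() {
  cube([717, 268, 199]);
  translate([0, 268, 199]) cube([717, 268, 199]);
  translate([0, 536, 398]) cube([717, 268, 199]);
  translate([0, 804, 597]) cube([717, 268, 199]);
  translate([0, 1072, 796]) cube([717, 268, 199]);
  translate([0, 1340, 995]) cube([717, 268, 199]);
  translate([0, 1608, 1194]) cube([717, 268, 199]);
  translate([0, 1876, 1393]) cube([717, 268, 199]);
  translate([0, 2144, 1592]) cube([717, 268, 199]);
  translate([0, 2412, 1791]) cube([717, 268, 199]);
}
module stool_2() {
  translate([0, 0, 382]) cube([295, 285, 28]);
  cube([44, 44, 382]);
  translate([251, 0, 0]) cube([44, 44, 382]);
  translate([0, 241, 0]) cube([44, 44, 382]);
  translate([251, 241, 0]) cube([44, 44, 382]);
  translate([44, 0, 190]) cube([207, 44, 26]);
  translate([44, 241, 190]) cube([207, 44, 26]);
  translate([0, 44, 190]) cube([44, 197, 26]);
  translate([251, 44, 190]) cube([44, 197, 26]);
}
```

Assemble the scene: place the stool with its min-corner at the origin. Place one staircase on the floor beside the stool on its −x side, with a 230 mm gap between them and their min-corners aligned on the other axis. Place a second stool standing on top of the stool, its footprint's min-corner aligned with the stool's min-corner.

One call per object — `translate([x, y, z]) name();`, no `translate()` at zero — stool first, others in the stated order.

stool();
translate([-947, 0, 0]) staircase();
translate([0, 0, 415]) stool_2();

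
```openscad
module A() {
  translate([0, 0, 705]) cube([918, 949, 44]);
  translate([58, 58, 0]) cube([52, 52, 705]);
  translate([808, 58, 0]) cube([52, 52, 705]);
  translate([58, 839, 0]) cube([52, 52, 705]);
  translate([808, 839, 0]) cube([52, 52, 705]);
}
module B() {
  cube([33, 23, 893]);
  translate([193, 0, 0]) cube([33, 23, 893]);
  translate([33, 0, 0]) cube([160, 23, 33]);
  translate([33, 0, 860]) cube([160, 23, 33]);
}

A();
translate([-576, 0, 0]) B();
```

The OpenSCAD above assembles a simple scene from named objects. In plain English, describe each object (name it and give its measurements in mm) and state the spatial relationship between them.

A is a table: top 918 mm (x) × 949 mm (y), 44 mm thick, upper face at z = 749 mm, on four 52×52 mm square legs, each inset 58 mm from the nearest pair of top edges, running from z = 0 to the bottom of the top.

B is a rectangular picture frame lying in the x–z plane (depth along y). The opening is 160 mm wide (x) by 827 mm tall (z), surrounded by a border 33 mm wide on all four sides. The frame is 23 mm deep and is made of two full-height vertical stiles with two horizontal rails fitted between them.

The picture frame is on the floor beside the table on its −x side.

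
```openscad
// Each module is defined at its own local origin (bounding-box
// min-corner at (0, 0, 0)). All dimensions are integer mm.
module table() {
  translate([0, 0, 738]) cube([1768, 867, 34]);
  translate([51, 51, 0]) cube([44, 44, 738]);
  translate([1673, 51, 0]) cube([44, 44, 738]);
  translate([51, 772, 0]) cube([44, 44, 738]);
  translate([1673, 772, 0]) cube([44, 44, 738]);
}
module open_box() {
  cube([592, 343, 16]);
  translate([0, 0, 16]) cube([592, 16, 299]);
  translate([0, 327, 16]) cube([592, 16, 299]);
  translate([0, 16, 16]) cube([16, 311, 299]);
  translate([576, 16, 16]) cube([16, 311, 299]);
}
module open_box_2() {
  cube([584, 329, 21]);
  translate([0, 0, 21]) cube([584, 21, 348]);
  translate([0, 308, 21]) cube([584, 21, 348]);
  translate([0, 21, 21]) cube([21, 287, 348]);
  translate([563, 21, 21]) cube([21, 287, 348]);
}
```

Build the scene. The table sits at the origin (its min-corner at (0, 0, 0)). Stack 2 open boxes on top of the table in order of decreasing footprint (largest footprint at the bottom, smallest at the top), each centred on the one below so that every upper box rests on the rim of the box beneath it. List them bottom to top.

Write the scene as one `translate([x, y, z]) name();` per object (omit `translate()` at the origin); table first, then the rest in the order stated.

table();
translate([588, 262, 772]) open_box();
translate([592, 269, 1087]) open_box_2();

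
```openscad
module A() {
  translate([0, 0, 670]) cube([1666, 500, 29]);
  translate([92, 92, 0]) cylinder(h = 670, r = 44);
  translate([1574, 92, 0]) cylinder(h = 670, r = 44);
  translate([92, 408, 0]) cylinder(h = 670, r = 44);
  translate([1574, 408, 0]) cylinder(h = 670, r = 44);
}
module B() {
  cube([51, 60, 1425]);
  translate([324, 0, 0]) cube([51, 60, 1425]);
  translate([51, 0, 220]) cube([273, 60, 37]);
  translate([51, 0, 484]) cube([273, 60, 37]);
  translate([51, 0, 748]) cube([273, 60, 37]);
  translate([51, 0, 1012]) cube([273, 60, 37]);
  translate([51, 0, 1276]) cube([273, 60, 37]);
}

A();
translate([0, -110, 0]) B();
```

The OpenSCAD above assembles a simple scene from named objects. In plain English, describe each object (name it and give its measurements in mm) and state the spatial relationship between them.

A is a table with a 1666×500 mm rectangular top, 29 mm thick, top surface at z = 699 mm, supported by four round legs of 88 mm diameter, each leg's bounding box inset 48 mm from the nearest pair of top edges, running from the floor.

B is a straight ladder. Two 51×60 mm vertical rails, 1425 mm tall, stand 375 mm apart (outside-to-outside) with their front faces coplanar on the −y side. 5 rungs, each 60 mm deep and 37 mm tall, span between the inner faces of the rails, front faces flush with the rails. The lowest rung's underside is at z = 220 mm and rungs are spaced 264 mm apart (underside to underside).

The ladder is on the floor beside the table on its −y side.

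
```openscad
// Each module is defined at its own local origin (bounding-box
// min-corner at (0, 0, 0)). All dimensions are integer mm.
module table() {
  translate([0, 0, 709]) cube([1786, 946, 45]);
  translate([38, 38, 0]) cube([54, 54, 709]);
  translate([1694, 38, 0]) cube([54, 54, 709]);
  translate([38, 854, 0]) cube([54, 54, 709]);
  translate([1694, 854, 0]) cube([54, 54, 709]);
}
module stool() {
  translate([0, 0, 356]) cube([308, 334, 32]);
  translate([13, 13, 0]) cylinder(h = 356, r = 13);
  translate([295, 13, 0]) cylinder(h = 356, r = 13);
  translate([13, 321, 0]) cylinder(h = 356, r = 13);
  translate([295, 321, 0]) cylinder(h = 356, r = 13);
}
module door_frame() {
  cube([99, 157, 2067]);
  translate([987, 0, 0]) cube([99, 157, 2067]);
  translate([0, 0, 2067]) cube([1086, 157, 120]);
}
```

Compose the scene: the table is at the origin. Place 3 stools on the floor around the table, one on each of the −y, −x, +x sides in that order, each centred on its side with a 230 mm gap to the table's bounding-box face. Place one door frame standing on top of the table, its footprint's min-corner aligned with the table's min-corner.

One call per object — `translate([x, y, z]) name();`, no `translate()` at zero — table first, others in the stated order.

table();
translate([739, -564, 0]) stool();
translate([-538, 306, 0]) stool();
translate([2016, 306, 0]) stool();
translate([0, 0, 754]) door_frame();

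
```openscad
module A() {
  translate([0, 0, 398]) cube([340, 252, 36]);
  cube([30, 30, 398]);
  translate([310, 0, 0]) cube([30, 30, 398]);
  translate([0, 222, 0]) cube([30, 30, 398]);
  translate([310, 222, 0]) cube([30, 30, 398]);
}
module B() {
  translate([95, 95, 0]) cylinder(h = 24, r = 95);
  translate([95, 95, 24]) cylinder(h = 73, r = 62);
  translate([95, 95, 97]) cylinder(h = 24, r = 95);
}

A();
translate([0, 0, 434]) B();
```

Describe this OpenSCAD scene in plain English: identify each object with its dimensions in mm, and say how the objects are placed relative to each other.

A is a four-legged stool. The seat is 340×252 mm, 36 mm thick, top at z = 434 mm. It stands on four square legs, each 30×30 mm in cross-section, from z = 0 to the seat underside, each flush with a corner of the seat.

B is a spool: two coaxial disc flanges of radius 95 mm and thickness 24 mm, joined by a core cylinder of radius 62 mm and height 73 mm. The lower flange rests on z = 0 and the three cylinders share a vertical axis.

The spool is on top of the stool.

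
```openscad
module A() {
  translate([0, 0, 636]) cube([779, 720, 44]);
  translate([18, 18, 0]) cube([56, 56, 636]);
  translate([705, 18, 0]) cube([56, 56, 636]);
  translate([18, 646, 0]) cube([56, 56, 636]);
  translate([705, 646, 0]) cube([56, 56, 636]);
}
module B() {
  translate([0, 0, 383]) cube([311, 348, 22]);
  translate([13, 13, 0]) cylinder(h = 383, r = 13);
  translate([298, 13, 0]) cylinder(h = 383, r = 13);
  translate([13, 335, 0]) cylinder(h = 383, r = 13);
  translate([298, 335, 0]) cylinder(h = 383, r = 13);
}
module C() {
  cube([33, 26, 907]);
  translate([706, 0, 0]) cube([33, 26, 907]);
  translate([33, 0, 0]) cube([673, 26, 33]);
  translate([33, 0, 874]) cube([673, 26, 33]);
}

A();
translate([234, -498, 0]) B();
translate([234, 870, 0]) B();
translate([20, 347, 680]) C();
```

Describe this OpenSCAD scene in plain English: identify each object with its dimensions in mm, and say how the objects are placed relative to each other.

A is a table: top 779 mm (x) × 720 mm (y), 44 mm thick, upper face at z = 680 mm, on four 56×56 mm square legs, each inset 18 mm from the nearest pair of top edges, running from z = 0 to the bottom of the top.

B is a four-legged stool. The seat is a 311×348×22 mm slab whose top surface is at z = 405 mm; four round legs, each 26 mm in diameter, run from the floor (z = 0) to the underside of the seat, each leg's axis is inset half a diameter from the nearest pair of seat edges (so the leg's bounding box is flush with the corner).

C is a rectangular picture frame lying in the x–z plane (depth along y). The opening is 673 mm wide (x) by 841 mm tall (z), surrounded by a border 33 mm wide on all four sides. The frame is 26 mm deep and is made of two full-height vertical stiles with two horizontal rails fitted between them.

Two stools sit around the table at the −y, +y sides. The picture frame is on top of the table, centred.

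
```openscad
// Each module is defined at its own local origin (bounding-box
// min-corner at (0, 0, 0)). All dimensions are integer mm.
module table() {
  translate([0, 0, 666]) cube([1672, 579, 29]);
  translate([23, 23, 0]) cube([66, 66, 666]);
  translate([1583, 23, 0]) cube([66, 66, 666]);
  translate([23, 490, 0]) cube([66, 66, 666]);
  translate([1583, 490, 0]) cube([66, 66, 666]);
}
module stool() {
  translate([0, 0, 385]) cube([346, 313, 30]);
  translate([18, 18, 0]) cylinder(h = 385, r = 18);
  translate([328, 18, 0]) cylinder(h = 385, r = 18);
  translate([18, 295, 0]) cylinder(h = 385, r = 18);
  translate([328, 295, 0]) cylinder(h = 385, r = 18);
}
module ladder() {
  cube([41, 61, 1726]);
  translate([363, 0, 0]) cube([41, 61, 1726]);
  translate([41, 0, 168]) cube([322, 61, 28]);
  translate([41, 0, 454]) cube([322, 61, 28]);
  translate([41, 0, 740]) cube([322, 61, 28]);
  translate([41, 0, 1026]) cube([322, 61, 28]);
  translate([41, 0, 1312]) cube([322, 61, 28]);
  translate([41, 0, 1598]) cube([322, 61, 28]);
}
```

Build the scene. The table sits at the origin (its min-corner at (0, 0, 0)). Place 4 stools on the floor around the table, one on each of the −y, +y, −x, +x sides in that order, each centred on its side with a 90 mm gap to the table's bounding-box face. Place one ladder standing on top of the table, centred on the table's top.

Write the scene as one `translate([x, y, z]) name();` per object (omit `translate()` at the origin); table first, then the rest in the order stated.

table();
translate([663, -403, 0]) stool();
translate([663, 669, 0]) stool();
translate([-436, 133, 0]) stool();
translate([1762, 133, 0]) stool();
translate([634, 259, 695]) ladder();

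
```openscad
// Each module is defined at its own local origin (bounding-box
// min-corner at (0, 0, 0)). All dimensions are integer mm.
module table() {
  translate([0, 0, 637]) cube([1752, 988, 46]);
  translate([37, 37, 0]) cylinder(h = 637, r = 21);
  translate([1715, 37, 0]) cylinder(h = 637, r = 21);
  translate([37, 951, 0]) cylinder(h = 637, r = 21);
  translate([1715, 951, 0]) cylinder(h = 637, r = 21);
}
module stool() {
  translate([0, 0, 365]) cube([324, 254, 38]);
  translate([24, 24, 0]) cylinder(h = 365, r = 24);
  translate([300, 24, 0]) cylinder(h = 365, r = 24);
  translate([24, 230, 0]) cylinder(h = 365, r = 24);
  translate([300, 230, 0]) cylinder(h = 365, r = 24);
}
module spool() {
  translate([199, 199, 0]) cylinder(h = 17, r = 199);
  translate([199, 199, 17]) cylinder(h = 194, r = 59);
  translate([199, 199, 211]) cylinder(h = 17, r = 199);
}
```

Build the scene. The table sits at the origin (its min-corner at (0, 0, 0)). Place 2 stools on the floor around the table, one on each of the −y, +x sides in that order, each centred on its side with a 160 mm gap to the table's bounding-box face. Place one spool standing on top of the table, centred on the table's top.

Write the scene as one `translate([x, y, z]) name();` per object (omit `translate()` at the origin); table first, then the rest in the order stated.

table();
translate([714, -414, 0]) stool();
translate([1912, 367, 0]) stool();
translate([677, 295, 683]) spool();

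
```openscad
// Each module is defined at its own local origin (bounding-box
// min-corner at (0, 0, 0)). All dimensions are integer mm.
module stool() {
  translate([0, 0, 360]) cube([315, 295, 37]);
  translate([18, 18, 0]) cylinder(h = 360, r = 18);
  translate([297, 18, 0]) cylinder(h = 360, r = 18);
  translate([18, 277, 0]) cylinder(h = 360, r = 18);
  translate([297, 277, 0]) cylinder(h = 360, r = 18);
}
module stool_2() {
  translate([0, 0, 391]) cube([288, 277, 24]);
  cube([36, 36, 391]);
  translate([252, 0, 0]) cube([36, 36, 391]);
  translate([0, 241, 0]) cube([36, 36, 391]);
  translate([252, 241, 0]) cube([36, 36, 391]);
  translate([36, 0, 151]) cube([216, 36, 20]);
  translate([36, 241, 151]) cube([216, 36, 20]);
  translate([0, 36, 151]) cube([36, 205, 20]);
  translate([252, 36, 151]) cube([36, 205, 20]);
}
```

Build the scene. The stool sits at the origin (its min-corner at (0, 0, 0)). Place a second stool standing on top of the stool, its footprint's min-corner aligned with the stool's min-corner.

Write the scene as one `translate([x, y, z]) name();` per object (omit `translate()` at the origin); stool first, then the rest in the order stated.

stool();
translate([0, 0, 397]) stool_2();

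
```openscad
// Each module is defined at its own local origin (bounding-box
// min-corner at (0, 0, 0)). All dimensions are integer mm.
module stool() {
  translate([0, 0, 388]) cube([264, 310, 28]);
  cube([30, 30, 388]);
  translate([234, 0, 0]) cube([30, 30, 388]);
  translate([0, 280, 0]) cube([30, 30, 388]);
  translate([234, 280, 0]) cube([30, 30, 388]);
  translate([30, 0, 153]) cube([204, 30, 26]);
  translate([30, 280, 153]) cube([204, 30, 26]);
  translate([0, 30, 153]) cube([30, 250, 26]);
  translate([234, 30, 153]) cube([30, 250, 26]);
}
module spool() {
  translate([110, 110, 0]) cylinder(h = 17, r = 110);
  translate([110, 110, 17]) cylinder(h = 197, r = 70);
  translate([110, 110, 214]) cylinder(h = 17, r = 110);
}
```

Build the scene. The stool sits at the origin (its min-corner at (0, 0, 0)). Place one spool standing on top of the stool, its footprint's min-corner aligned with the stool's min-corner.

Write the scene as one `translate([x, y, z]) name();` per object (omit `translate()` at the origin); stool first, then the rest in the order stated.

stool();
translate([0, 0, 416]) spool();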